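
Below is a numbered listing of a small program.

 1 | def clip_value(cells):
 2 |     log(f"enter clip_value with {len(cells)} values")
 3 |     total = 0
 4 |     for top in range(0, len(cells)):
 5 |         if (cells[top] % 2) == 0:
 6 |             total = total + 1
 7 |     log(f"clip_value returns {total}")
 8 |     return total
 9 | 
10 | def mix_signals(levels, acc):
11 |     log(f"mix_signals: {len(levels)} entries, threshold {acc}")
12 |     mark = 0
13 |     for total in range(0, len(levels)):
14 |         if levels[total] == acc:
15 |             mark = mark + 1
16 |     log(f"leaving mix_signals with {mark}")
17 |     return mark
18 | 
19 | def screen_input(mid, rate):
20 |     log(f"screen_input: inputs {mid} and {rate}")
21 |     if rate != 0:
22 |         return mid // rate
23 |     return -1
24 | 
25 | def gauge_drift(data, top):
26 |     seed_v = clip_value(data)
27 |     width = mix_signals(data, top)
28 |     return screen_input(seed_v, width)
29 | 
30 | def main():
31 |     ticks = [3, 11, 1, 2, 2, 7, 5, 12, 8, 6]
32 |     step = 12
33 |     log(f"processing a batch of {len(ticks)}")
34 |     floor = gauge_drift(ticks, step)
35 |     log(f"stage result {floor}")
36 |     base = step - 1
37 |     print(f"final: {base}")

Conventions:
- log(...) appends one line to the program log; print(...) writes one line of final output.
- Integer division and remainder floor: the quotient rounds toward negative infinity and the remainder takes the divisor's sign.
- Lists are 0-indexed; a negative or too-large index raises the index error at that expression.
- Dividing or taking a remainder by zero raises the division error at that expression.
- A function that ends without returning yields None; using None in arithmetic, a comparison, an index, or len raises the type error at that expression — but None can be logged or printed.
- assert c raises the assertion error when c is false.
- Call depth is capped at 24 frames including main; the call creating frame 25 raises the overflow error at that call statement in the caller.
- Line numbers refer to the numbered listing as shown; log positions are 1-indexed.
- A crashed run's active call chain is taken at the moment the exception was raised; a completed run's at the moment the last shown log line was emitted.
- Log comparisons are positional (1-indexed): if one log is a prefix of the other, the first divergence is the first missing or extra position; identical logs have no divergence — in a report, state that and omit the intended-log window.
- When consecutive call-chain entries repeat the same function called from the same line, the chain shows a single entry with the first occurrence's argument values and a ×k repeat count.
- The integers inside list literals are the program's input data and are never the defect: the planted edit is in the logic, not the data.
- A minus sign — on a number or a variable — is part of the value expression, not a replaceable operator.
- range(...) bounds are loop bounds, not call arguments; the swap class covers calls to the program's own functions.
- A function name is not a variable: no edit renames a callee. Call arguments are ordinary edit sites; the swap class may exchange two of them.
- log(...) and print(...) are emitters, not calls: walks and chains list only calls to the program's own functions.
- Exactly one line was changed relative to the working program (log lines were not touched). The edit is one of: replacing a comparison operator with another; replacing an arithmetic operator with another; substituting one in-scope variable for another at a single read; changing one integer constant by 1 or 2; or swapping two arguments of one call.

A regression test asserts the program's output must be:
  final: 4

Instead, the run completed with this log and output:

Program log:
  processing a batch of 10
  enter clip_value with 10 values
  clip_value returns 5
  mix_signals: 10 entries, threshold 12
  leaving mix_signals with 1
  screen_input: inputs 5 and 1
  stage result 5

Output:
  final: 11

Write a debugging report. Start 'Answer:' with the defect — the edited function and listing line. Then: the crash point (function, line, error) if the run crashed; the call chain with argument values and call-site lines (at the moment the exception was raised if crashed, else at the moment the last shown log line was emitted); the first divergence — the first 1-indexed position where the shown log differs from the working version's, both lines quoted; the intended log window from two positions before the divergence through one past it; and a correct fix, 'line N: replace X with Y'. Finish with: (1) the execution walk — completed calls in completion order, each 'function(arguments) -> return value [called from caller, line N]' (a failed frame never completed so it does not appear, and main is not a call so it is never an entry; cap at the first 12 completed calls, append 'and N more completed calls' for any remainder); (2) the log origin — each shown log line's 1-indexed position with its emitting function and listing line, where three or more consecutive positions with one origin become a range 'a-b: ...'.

Answer: the defect is in main at line 36.
Key fact: Log streams are identical — the defect surfaces only in the printed output.
Call chain: main.
First divergence: none — the logs agree in full.
Execution walk:
  clip_value([3, 11, 1, 2, 2, 7, 5, 12, 8, 6]) -> 5  [called from gauge_drift, line 26]
  mix_signals([3, 11, 1, 2, 2, 7, 5, 12, 8, 6], 12) -> 1  [called from gauge_drift, line 27]
  screen_input(5, 1) -> 5  [called from gauge_drift, line 28]
  gauge_drift([3, 11, 1, 2, 2, 7, 5, 12, 8, 6], 12) -> 5  [called from main, line 34]
Log origin:
  1: emitted by main (line 33)
  2: emitted by clip_value (line 2)
  3: emitted by clip_value (line 7)
  4: emitted by mix_signals (line 11)
  5: emitted by mix_signals (line 16)
  6: emitted by screen_input (line 20)
  7: emitted by main (line 35)
A correct fix: line 36: replace `step` with `floor`.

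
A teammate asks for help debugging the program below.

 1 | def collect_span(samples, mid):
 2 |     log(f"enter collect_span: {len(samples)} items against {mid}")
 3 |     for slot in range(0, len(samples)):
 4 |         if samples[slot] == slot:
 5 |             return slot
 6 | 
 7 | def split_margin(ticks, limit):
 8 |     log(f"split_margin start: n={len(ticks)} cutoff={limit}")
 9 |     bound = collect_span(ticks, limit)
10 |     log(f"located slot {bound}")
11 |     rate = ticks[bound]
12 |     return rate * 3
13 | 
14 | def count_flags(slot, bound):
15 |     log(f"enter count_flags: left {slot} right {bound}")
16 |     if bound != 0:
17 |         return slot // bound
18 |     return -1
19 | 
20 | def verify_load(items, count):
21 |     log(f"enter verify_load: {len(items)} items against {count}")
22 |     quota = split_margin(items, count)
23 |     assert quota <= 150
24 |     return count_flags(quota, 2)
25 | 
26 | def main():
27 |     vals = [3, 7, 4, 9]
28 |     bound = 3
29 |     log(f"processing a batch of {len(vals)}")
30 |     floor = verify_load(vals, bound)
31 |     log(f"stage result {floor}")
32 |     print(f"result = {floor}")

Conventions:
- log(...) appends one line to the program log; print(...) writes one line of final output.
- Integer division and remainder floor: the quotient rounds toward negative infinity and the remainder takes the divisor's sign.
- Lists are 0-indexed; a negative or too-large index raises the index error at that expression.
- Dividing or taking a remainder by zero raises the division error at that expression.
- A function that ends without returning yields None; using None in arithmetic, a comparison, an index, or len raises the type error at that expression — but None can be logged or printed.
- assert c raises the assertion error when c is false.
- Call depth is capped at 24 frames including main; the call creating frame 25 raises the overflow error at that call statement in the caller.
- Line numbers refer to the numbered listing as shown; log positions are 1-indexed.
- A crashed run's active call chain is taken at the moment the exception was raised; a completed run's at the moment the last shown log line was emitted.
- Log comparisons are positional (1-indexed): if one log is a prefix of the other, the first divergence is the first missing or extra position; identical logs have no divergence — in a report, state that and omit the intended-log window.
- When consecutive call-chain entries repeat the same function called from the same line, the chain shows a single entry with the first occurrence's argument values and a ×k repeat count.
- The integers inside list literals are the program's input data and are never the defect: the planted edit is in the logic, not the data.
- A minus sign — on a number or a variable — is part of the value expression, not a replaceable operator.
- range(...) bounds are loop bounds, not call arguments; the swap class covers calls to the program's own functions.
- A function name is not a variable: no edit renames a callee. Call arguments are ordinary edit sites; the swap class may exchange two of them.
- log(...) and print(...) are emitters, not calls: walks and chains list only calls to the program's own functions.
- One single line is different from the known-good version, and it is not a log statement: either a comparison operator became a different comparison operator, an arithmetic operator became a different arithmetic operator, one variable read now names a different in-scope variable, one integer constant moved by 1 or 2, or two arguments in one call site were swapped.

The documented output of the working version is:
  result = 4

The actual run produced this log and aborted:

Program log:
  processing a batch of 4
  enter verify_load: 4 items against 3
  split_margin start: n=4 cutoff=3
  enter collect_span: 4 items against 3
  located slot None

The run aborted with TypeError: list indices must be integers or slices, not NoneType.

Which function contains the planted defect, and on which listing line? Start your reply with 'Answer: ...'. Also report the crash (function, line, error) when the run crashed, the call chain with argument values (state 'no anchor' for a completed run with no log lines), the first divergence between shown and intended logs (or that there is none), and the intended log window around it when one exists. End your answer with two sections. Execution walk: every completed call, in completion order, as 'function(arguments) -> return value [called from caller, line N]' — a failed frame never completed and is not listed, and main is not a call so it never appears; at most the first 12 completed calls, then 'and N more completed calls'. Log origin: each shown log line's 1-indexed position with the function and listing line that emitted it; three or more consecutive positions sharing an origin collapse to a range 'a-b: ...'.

Answer: the defect is in collect_span at line 4.
Key observation: The log first diverges at position 5: the faulty run prints 'located slot None' where the working version prints 'located slot 0'.
Crash: split_margin, line 11, TypeError.
Call chain: main -> verify_load([3, 7, 4, 9], 3) (called at line 30) -> split_margin([3, 7, 4, 9], 3) (called at line 22).
First divergence: at position 5 the run shows 'located slot None' where the working version logs 'located slot 0'.
Intended log window:
  3: split_margin start: n=4 cutoff=3
  4: enter collect_span: 4 items against 3
  5: located slot 0
  6: enter count_flags: left 9 right 2
Execution walk:
  collect_span([3, 7, 4, 9], 3) -> None  [called from split_margin, line 9]
Log line origins:
  1: emitted by main (line 29)
  2: emitted by verify_load (line 21)
  3: emitted by split_margin (line 8)
  4: emitted by collect_span (line 2)
  5: emitted by split_margin (line 10)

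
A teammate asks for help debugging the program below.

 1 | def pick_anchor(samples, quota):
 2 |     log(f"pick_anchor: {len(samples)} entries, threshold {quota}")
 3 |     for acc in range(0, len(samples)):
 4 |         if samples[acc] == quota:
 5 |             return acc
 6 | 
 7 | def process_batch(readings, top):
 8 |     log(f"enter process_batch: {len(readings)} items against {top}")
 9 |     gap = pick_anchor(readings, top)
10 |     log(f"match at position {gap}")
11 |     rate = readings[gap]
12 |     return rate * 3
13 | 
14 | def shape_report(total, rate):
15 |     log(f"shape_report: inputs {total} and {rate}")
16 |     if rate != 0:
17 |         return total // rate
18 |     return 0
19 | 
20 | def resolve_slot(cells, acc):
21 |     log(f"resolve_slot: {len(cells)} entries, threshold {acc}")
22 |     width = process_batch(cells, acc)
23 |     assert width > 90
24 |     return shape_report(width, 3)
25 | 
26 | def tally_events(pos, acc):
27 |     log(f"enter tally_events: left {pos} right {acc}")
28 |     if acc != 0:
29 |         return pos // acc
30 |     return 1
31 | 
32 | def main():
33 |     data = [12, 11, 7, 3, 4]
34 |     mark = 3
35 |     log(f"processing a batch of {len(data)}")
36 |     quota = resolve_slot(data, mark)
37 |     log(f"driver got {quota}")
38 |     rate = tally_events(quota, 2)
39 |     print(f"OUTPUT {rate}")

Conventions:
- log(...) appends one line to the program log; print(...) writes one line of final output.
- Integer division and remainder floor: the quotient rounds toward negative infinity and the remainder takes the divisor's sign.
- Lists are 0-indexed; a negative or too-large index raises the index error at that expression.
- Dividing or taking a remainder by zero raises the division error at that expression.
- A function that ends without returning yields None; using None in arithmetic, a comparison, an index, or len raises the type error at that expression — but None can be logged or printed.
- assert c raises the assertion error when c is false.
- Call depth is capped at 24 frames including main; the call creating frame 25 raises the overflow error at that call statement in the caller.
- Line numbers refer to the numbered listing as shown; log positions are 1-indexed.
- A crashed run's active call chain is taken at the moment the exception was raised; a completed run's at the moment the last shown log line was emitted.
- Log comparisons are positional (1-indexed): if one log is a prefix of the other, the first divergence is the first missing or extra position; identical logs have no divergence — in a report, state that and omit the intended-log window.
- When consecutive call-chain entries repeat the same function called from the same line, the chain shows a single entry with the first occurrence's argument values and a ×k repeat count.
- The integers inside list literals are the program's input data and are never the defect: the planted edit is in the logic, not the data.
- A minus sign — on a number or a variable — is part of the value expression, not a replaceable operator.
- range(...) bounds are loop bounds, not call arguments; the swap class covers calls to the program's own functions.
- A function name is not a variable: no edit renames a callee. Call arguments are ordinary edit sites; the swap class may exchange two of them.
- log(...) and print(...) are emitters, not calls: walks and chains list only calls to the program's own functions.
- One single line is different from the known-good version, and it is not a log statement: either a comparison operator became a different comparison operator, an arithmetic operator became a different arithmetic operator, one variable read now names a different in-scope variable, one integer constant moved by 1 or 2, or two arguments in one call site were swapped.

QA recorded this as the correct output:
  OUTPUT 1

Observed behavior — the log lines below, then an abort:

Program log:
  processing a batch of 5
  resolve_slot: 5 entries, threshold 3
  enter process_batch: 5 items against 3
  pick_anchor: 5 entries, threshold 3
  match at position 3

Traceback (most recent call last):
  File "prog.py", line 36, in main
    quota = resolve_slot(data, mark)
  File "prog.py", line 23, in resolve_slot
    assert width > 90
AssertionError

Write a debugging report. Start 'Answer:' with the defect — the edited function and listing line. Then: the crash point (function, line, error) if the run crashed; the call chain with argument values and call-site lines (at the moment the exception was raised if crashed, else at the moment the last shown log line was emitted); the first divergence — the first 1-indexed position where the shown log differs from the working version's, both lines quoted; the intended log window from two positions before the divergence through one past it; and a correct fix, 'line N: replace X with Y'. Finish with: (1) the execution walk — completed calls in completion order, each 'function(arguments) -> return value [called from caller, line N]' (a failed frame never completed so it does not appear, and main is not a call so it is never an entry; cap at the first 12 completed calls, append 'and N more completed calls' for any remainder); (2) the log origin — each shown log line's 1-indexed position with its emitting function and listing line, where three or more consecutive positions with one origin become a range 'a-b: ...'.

Answer: the defect is in resolve_slot at line 23.
Key observation: After 5 matching log lines the faulty run goes silent, while the working version continues with 'shape_report: inputs 9 and 3'.
Crash: resolve_slot, line 23, AssertionError.
Call chain: main -> resolve_slot([12, 11, 7, 3, 4], 3) (called at line 36).
First divergence: position 6 — after 5 matching lines the faulty run goes silent; intended next line 'shape_report: inputs 9 and 3'.
Intended log window:
  4: pick_anchor: 5 entries, threshold 3
  5: match at position 3
  6: shape_report: inputs 9 and 3
  7: driver got 3
Execution walk:
  pick_anchor([12, 11, 7, 3, 4], 3) -> 3  [called from process_batch, line 9]
  process_batch([12, 11, 7, 3, 4], 3) -> 9  [called from resolve_slot, line 22]
Log origins:
  1: logged in main at line 35
  2: logged in resolve_slot at line 21
  3: logged in process_batch at line 8
  4: logged in pick_anchor at line 2
  5: logged in process_batch at line 10
A correct fix: line 23: replace `>` with `<=`.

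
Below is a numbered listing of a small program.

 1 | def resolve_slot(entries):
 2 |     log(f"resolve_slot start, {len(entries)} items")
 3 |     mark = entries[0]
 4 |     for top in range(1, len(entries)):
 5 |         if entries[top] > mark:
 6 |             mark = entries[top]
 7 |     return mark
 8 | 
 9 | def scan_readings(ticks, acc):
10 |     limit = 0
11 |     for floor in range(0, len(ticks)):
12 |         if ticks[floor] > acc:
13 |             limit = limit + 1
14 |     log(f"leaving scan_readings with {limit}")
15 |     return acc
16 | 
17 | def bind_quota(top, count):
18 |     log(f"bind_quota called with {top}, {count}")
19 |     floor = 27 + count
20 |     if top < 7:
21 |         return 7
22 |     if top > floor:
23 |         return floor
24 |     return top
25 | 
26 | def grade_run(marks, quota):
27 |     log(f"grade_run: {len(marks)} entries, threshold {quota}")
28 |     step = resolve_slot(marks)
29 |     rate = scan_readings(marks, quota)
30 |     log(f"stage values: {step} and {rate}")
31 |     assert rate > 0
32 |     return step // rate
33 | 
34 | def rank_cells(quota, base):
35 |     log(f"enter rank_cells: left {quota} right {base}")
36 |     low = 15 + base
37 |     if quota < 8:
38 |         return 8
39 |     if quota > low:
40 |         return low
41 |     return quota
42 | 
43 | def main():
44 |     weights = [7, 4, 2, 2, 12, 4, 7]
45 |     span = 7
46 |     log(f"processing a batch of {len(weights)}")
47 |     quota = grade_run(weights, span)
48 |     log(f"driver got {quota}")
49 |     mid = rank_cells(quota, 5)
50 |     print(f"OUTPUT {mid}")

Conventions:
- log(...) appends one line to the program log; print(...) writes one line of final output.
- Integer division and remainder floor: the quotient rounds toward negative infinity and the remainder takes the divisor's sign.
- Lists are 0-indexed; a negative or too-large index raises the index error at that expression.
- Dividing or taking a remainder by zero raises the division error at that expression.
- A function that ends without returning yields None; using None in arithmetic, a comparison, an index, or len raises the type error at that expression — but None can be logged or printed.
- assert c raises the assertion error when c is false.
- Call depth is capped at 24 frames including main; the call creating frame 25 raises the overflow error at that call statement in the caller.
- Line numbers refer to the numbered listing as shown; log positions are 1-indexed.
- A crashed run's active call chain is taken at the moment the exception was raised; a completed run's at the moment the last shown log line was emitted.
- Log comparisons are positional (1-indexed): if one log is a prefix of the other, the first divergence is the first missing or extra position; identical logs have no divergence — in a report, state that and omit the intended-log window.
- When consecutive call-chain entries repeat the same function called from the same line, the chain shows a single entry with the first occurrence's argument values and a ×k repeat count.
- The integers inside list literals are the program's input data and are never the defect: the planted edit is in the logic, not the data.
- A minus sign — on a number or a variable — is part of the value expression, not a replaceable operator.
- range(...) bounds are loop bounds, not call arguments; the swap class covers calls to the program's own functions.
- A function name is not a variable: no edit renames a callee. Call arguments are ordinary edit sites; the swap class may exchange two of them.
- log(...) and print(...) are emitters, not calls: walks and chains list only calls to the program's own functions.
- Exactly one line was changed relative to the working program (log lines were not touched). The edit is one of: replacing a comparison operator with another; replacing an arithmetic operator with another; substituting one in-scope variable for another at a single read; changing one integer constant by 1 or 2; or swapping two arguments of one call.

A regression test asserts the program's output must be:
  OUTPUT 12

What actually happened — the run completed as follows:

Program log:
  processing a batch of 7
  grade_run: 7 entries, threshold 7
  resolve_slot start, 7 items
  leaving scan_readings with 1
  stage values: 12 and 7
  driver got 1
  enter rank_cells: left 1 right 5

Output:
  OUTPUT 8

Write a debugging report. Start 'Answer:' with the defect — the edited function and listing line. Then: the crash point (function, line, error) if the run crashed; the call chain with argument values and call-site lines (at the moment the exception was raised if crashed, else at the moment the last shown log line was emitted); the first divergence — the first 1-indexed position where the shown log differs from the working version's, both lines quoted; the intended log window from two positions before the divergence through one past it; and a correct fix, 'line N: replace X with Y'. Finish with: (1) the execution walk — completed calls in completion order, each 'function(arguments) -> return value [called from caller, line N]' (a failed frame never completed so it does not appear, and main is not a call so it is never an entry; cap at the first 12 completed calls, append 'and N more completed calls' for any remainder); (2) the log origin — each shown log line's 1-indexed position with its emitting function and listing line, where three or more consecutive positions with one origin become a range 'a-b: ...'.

Answer: the defect is in scan_readings at line 15.
The tell: At log position 5 the runs split — shown 'stage values: 12 and 7', but the working version logs 'stage values: 12 and 1'.
Call chain: main -> rank_cells(1, 5) (called at line 49).
First divergence: position 5; shown 'stage values: 12 and 7' vs intended 'stage values: 12 and 1'.
Intended log window:
  3: resolve_slot start, 7 items
  4: leaving scan_readings with 1
  5: stage values: 12 and 1
  6: driver got 12
Execution walk:
  resolve_slot([7, 4, 2, 2, 12, 4, 7]) -> 12  [called from grade_run, line 28]
  scan_readings([7, 4, 2, 2, 12, 4, 7], 7) -> 7  [called from grade_run, line 29]
  grade_run([7, 4, 2, 2, 12, 4, 7], 7) -> 1  [called from main, line 47]
  rank_cells(1, 5) -> 8  [called from main, line 49]
Log line origins:
  1: logged in main at line 46
  2: logged in grade_run at line 27
  3: logged in resolve_slot at line 2
  4: logged in scan_readings at line 14
  5: logged in grade_run at line 30
  6: logged in main at line 48
  7: logged in rank_cells at line 35
A correct fix: line 15: replace `acc` with `limit`.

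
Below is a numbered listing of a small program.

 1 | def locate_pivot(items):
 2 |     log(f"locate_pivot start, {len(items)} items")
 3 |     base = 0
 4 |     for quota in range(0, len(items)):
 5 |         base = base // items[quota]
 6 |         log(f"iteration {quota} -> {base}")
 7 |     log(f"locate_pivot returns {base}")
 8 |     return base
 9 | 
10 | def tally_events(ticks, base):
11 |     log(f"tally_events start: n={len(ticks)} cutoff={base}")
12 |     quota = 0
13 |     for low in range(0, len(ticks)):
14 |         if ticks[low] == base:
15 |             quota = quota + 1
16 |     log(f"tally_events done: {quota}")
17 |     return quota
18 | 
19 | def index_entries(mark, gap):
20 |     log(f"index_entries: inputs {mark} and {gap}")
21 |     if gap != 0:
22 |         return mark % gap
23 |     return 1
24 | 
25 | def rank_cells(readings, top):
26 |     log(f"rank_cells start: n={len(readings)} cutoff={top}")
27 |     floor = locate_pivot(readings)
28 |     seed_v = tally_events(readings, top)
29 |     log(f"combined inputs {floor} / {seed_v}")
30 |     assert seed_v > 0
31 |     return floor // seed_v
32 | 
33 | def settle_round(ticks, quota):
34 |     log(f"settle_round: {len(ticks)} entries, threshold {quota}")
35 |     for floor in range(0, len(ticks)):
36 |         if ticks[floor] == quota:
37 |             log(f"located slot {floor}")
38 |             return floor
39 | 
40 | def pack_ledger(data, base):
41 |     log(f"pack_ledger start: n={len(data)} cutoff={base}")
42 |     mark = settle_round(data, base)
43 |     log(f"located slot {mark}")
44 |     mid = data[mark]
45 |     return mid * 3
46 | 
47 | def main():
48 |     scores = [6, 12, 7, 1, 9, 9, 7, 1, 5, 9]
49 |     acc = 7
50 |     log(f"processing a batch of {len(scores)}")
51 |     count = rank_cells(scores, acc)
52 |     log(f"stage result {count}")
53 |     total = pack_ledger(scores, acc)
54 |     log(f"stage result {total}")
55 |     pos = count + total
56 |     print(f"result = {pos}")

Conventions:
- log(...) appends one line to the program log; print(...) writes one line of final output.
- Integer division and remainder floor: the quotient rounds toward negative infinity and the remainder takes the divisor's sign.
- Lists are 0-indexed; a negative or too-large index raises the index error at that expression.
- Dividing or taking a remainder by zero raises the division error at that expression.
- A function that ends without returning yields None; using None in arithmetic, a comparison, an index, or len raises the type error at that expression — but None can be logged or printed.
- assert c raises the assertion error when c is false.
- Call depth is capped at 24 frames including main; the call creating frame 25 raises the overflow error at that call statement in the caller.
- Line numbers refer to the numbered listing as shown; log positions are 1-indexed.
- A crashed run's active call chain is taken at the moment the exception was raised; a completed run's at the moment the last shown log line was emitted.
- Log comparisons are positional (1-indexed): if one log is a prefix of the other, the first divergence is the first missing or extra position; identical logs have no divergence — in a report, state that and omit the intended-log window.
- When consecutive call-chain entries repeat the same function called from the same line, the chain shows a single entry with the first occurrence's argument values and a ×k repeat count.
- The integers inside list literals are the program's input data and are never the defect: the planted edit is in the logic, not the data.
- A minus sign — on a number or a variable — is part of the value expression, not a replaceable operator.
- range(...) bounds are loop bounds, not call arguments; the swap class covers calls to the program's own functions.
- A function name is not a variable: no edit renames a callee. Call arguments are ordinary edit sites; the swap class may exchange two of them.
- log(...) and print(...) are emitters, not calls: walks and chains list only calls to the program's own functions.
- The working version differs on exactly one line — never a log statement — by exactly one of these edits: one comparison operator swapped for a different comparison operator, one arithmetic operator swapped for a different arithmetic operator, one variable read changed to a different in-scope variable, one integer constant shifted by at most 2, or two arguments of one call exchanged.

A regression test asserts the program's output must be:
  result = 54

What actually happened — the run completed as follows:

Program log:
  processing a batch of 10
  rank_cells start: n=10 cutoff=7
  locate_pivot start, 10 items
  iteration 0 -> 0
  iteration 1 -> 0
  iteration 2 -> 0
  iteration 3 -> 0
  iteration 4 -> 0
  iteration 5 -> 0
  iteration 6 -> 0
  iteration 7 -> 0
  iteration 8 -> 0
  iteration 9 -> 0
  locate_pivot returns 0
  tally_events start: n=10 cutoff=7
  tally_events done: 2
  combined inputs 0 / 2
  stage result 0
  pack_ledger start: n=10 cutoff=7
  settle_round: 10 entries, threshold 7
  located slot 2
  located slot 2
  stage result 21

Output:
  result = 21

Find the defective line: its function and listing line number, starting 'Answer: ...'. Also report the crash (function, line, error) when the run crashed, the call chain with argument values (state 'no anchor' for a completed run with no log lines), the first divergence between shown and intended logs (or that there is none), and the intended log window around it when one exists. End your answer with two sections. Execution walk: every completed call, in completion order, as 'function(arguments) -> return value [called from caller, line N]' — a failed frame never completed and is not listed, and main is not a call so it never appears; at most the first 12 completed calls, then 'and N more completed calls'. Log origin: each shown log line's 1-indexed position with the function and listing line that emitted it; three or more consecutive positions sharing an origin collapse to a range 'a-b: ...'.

Answer: the defect is in locate_pivot at line 5.
Key fact: The earliest visible damage is log position 4 — 'iteration 0 -> 0' rather than the intended 'iteration 0 -> 6'.
Call chain: main.
First divergence: at position 4 the run shows 'iteration 0 -> 0' where the working version logs 'iteration 0 -> 6'.
Intended log window:
  2: rank_cells start: n=10 cutoff=7
  3: locate_pivot start, 10 items
  4: iteration 0 -> 6
  5: iteration 1 -> 18
Execution walk:
  locate_pivot([6, 12, 7, 1, 9, 9, 7, 1, 5, 9]) -> 0  [called from rank_cells, line 27]
  tally_events([6, 12, 7, 1, 9, 9, 7, 1, 5, 9], 7) -> 2  [called from rank_cells, line 28]
  rank_cells([6, 12, 7, 1, 9, 9, 7, 1, 5, 9], 7) -> 0  [called from main, line 51]
  settle_round([6, 12, 7, 1, 9, 9, 7, 1, 5, 9], 7) -> 2  [called from pack_ledger, line 42]
  pack_ledger([6, 12, 7, 1, 9, 9, 7, 1, 5, 9], 7) -> 21  [called from main, line 53]
Log origin:
  1: logged in main at line 50
  2: logged in rank_cells at line 26
  3: logged in locate_pivot at line 2
  4-13: logged in locate_pivot at line 6
  14: logged in locate_pivot at line 7
  15: logged in tally_events at line 11
  16: logged in tally_events at line 16
  17: logged in rank_cells at line 29
  18: logged in main at line 52
  19: logged in pack_ledger at line 41
  20: logged in settle_round at line 34
  21: logged in settle_round at line 37
  22: logged in pack_ledger at line 43
  23: logged in main at line 54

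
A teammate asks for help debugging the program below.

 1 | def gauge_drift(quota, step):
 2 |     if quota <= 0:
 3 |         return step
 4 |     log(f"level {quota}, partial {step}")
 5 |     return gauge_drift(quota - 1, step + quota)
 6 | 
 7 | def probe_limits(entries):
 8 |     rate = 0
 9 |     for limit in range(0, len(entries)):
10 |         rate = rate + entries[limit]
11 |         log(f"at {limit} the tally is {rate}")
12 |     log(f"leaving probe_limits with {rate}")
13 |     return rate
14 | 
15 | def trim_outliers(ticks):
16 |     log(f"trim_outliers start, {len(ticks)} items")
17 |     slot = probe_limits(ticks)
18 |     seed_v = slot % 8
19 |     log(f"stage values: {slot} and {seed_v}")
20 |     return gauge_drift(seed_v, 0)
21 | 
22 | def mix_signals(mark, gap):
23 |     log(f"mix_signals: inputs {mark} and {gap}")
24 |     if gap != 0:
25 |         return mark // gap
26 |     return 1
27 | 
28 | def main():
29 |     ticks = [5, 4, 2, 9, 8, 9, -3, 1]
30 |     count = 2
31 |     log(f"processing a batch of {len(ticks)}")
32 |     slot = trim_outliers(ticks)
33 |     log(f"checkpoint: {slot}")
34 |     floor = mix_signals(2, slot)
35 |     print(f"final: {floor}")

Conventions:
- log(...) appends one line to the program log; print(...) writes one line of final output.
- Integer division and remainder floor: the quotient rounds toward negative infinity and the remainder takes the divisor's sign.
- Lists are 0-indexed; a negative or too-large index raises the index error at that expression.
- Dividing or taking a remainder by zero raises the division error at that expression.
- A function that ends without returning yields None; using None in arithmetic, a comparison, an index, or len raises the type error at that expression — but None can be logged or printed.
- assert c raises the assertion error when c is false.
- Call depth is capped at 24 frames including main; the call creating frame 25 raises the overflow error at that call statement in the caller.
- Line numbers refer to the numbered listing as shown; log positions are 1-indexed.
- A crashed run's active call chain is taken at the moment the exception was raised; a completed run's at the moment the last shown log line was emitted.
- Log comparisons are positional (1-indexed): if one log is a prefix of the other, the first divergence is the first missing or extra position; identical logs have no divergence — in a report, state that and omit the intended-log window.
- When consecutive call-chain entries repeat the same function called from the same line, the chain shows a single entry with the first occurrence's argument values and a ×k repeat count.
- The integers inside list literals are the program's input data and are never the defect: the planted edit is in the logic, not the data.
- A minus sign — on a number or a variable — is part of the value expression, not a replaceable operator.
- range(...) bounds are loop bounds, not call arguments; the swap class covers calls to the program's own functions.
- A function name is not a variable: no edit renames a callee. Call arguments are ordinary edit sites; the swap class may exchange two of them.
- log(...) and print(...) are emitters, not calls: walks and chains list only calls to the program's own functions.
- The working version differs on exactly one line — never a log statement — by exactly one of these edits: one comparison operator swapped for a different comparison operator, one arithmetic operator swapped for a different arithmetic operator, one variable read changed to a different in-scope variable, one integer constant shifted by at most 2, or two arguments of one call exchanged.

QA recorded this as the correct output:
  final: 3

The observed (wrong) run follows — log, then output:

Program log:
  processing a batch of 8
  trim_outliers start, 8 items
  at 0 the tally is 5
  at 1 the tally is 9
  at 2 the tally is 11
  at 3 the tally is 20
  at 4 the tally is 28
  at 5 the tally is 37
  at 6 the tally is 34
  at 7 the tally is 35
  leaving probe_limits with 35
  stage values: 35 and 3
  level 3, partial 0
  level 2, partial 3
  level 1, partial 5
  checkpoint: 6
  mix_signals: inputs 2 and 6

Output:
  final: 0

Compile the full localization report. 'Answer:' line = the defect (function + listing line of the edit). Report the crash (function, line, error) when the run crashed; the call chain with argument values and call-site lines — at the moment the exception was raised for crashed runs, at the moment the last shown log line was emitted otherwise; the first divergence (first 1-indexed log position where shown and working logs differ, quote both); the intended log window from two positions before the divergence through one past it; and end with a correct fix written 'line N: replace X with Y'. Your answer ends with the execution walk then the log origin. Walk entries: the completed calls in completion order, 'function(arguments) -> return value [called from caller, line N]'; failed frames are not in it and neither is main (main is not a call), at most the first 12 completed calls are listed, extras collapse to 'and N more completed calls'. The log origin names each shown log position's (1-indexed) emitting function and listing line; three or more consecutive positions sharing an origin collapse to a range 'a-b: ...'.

Answer: the defect is in main at line 34.
The tell: Position 17 is the first bad log line: 'mix_signals: inputs 2 and 6' should read 'mix_signals: inputs 6 and 2'.
Call chain: main -> mix_signals(2, 6) (called at line 34).
First divergence: position 17; shown 'mix_signals: inputs 2 and 6' vs intended 'mix_signals: inputs 6 and 2'.
Intended log window:
  15: level 1, partial 5
  16: checkpoint: 6
  17: mix_signals: inputs 6 and 2
Execution walk:
  probe_limits([5, 4, 2, 9, 8, 9, -3, 1]) -> 35  [called from trim_outliers, line 17]
  gauge_drift(0, 6) -> 6  [called from gauge_drift, line 5]
  gauge_drift(1, 5) -> 6  [called from gauge_drift, line 5]
  gauge_drift(2, 3) -> 6  [called from gauge_drift, line 5]
  gauge_drift(3, 0) -> 6  [called from trim_outliers, line 20]
  trim_outliers([5, 4, 2, 9, 8, 9, -3, 1]) -> 6  [called from main, line 32]
  mix_signals(2, 6) -> 0  [called from main, line 34]
Log origin:
  1 — main, line 31
  2 — trim_outliers, line 16
  3-10 — probe_limits, line 11
  11 — probe_limits, line 12
  12 — trim_outliers, line 19
  13-15 — gauge_drift, line 4
  16 — main, line 33
  17 — mix_signals, line 23
A correct fix: line 34: replace `mix_signals(2, slot)` with `mix_signals(slot, 2)`.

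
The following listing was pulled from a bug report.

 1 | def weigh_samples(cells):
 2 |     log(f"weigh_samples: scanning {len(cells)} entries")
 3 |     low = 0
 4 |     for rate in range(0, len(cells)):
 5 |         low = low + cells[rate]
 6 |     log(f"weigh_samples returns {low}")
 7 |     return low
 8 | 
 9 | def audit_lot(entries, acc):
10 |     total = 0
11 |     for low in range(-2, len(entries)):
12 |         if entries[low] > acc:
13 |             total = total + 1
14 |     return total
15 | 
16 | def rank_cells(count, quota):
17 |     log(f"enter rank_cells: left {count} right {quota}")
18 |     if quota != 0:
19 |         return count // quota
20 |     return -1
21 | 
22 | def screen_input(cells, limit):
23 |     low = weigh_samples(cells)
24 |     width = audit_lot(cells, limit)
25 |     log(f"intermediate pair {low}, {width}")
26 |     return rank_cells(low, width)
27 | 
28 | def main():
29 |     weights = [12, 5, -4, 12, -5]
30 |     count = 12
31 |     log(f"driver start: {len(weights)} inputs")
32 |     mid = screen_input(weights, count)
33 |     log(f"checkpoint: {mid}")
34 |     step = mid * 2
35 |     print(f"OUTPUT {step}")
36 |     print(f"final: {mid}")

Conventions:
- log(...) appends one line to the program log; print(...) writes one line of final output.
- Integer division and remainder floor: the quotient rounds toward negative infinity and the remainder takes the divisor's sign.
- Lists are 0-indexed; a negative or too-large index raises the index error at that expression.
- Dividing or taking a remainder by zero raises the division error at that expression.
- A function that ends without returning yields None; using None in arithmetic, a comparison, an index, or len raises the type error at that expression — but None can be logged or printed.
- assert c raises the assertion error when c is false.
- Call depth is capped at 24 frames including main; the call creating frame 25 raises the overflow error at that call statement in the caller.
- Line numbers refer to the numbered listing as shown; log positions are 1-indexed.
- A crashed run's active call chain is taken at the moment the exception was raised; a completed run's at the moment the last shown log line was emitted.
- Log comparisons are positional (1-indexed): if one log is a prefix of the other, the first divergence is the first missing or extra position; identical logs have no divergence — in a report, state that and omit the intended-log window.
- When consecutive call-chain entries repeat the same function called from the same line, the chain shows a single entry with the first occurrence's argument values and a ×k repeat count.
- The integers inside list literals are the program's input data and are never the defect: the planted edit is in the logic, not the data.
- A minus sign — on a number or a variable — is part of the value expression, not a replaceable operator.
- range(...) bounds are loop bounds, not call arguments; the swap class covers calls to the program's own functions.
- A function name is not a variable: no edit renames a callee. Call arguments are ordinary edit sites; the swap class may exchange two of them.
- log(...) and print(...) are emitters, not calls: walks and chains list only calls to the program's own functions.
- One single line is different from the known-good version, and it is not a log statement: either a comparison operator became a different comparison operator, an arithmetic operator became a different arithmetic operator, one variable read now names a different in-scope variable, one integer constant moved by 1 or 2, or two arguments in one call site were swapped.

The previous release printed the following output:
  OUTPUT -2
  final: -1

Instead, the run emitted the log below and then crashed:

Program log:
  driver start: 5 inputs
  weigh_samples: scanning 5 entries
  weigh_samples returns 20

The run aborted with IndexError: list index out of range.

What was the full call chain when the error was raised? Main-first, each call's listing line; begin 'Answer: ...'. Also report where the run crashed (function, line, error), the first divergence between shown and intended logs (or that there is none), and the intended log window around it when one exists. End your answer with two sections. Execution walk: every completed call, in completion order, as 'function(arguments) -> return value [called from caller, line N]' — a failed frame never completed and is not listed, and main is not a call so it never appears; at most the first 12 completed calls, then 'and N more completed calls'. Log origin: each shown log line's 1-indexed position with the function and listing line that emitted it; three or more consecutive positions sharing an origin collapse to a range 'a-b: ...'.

Answer: main -> screen_input (called at line 32) -> audit_lot (called at line 24).
Core observation: A complete run would log 'intermediate pair 20, 0' next, but this one stopped at 3 lines.
Crash: audit_lot, line 12, IndexError.
First divergence: position 4 — after 3 matching lines the faulty run goes silent; intended next line 'intermediate pair 20, 0'.
Intended log window:
  2: weigh_samples: scanning 5 entries
  3: weigh_samples returns 20
  4: intermediate pair 20, 0
  5: enter rank_cells: left 20 right 0
Execution walk:
  weigh_samples([12, 5, -4, 12, -5]) -> 20  [called from screen_input, line 23]
Log origins:
  1: emitted by main (line 31)
  2: emitted by weigh_samples (line 2)
  3: emitted by weigh_samples (line 6)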